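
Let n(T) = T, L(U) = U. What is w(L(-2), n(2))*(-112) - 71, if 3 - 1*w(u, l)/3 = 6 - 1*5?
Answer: -743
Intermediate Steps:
w(u, l) = 6 (w(u, l) = 9 - 3*(6 - 1*5) = 9 - 3*(6 - 5) = 9 - 3*1 = 9 - 3 = 6)
w(L(-2), n(2))*(-112) - 71 = 6*(-112) - 71 = -672 - 71 = -743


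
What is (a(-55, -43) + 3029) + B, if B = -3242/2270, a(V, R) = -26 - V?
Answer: 3469209/1135 ≈ 3056.6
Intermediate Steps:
B = -1621/1135 (B = -3242*1/2270 = -1621/1135 ≈ -1.4282)
(a(-55, -43) + 3029) + B = ((-26 - 1*(-55)) + 3029) - 1621/1135 = ((-26 + 55) + 3029) - 1621/1135 = (29 + 3029) - 1621/1135 = 3058 - 1621/1135 = 3469209/1135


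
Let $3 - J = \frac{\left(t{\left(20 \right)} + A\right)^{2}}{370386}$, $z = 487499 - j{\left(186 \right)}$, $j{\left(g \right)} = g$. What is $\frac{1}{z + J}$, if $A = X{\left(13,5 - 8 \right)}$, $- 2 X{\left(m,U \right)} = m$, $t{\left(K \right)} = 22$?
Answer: $\frac{1481544}{721980094943} \approx 2.0521 \cdot 10^{-6}$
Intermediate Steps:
$X{\left(m,U \right)} = - \frac{m}{2}$
$A = - \frac{13}{2}$ ($A = \left(- \frac{1}{2}\right) 13 = - \frac{13}{2} \approx -6.5$)
$z = 487313$ ($z = 487499 - 186 = 487313$)
$J = \frac{4443671}{1481544}$ ($J = 3 - \frac{\left(22 - \frac{13}{2}\right)^{2}}{370386} = 3 - \left(\frac{31}{2}\right)^{2} \cdot \frac{1}{370386} = 3 - \frac{961}{4} \cdot \frac{1}{370386} = 3 - \frac{961}{1481544} = \frac{4443671}{1481544} \approx 2.9994$)
$\frac{1}{z + J} = \frac{1}{487313 + \frac{4443671}{1481544}} = \frac{1}{\frac{721980094943}{1481544}} = \frac{1481544}{721980094943}$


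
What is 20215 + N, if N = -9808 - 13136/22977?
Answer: 239108503/22977 ≈ 10406.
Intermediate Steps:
N = -225371552/22977 (N = -9808 - 13136*1/22977 = -9808 - 13136/22977 = -225371552/22977 ≈ -9808.6)
20215 + N = 20215 - 225371552/22977 = 239108503/22977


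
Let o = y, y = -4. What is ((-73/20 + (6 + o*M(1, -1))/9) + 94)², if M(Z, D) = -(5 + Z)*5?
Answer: 4355569/400 ≈ 10889.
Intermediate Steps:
M(Z, D) = -25 - 5*Z (M(Z, D) = -(25 + 5*Z) = -25 - 5*Z)
o = -4
((-73/20 + (6 + o*M(1, -1))/9) + 94)² = ((-73/20 + (6 - 4*(-25 - 5*1))/9) + 94)² = ((-73*1/20 + (6 - 4*(-25 - 5))*(⅑)) + 94)² = ((-73/20 + (6 - 4*(-30))*(⅑)) + 94)² = ((-73/20 + (6 + 120)*(⅑)) + 94)² = ((-73/20 + 126*(⅑)) + 94)² = ((-73/20 + 14) + 94)² = (207/20 + 94)² = (2087/20)² = 4355569/400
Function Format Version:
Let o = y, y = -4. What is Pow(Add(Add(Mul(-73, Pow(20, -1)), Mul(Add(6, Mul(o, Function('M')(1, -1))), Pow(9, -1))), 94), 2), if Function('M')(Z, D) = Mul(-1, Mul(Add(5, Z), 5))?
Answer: Rational(4355569, 400) ≈ 10889.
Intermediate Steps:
Function('M')(Z, D) = Add(-25, Mul(-5, Z)) (Function('M')(Z, D) = Mul(-1, Add(25, Mul(5, Z))) = Add(-25, Mul(-5, Z)))
o = -4
Pow(Add(Add(Mul(-73, Pow(20, -1)), Mul(Add(6, Mul(o, Function('M')(1, -1))), Pow(9, -1))), 94), 2) = Pow(Add(Add(Mul(-73, Pow(20, -1)), Mul(Add(6, Mul(-4, Add(-25, Mul(-5, 1)))), Pow(9, -1))), 94), 2) = Pow(Add(Add(Mul(-73, Rational(1, 20)), Mul(Add(6, Mul(-4, Add(-25, -5))), Rational(1, 9))), 94), 2) = Pow(Add(Add(Rational(-73, 20), Mul(Add(6, Mul(-4, -30)), Rational(1, 9))), 94), 2) = Pow(Add(Add(Rational(-73, 20), Mul(Add(6, 120), Rational(1, 9))), 94), 2) = Pow(Add(Add(Rational(-73, 20), Mul(126, Rational(1, 9))), 94), 2) = Pow(Add(Add(Rational(-73, 20), 14), 94), 2) = Pow(Add(Rational(207, 20), 94), 2) = Pow(Rational(2087, 20), 2) = Rational(4355569, 400)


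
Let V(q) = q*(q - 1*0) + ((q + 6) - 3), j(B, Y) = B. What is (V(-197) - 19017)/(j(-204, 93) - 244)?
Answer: -9799/224 ≈ -43.746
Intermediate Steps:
V(q) = 3 + q + q² (V(q) = q*(q + 0) + ((6 + q) - 3) = q*q + (3 + q) = q² + (3 + q) = 3 + q + q²)
(V(-197) - 19017)/(j(-204, 93) - 244) = ((3 - 197 + (-197)²) - 19017)/(-204 - 244) = ((3 - 197 + 38809) - 19017)/(-448) = (38615 - 19017)*(-1/448) = 19598*(-1/448) = -9799/224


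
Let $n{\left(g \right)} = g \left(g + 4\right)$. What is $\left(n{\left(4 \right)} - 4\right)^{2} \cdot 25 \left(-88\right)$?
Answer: $-1724800$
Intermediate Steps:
$n{\left(g \right)} = g \left(4 + g\right)$
$\left(n{\left(4 \right)} - 4\right)^{2} \cdot 25 \left(-88\right) = \left(4 \left(4 + 4\right) - 4\right)^{2} \cdot 25 \left(-88\right) = \left(4 \cdot 8 - 4\right)^{2} \cdot 25 \left(-88\right) = \left(32 - 4\right)^{2} \cdot 25 \left(-88\right) = 28^{2} \cdot 25 \left(-88\right) = 784 \cdot 25 \left(-88\right) = 19600 \left(-88\right) = -1724800$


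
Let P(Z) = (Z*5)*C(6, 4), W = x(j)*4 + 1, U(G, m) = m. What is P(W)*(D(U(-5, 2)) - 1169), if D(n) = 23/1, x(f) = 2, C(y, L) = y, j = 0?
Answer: -309420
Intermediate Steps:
D(n) = 23 (D(n) = 23*1 = 23)
W = 9 (W = 2*4 + 1 = 8 + 1 = 9)
P(Z) = 30*Z (P(Z) = (Z*5)*6 = (5*Z)*6 = 30*Z)
P(W)*(D(U(-5, 2)) - 1169) = (30*9)*(23 - 1169) = 270*(-1146) = -309420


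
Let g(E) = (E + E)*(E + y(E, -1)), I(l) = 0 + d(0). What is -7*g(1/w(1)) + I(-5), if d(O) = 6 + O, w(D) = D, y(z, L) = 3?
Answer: -50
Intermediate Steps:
I(l) = 6 (I(l) = 0 + (6 + 0) = 0 + 6 = 6)
g(E) = 2*E*(3 + E) (g(E) = (E + E)*(E + 3) = (2*E)*(3 + E) = 2*E*(3 + E))
-7*g(1/w(1)) + I(-5) = -14*(3 + 1/1)/1 + 6 = -14*(3 + 1) + 6 = -14*4 + 6 = -7*8 + 6 = -56 + 6 = -50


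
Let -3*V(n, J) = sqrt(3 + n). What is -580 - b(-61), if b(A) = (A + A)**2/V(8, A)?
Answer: -580 + 44652*sqrt(11)/11 ≈ 12883.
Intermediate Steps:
V(n, J) = -sqrt(3 + n)/3
b(A) = -12*sqrt(11)*A**2/11 (b(A) = (A + A)**2/((-sqrt(3 + 8)/3)) = (2*A)**2/((-sqrt(11)/3)) = (4*A**2)*(-3*sqrt(11)/11) = -12*sqrt(11)*A**2/11)
-580 - b(-61) = -580 - (-12)*sqrt(11)*(-61)**2/11 = -580 - (-12)*sqrt(11)*3721/11 = -580 - (-44652)*sqrt(11)/11 = -580 + 44652*sqrt(11)/11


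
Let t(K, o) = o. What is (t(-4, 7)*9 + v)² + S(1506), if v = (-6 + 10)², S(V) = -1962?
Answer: 4279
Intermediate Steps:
v = 16 (v = 4² = 16)
(t(-4, 7)*9 + v)² + S(1506) = (7*9 + 16)² - 1962 = (63 + 16)² - 1962 = 79² - 1962 = 6241 - 1962 = 4279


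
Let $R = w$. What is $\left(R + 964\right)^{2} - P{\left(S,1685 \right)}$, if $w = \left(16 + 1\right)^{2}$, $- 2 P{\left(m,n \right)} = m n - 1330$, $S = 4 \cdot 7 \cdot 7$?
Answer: $1734474$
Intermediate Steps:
$S = 196$ ($S = 28 \cdot 7 = 196$)
$P{\left(m,n \right)} = 665 - \frac{m n}{2}$ ($P{\left(m,n \right)} = - \frac{m n - 1330}{2} = - \frac{-1330 + m n}{2} = 665 - \frac{m n}{2}$)
$w = 289$ ($w = 17^{2} = 289$)
$R = 289$
$\left(R + 964\right)^{2} - P{\left(S,1685 \right)} = \left(289 + 964\right)^{2} - \left(665 - 98 \cdot 1685\right) = 1253^{2} - \left(665 - 165130\right) = 1570009 - -164465 = 1570009 + 164465 = 1734474$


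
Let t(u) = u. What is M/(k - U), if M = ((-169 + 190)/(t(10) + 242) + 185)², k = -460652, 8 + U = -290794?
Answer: -4932841/24458400 ≈ -0.20168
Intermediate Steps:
U = -290802 (U = -8 - 290794 = -290802)
M = 4932841/144 (M = ((-169 + 190)/(10 + 242) + 185)² = (21/252 + 185)² = (21*(1/252) + 185)² = (1/12 + 185)² = (2221/12)² = 4932841/144 ≈ 34256.)
M/(k - U) = 4932841/(144*(-460652 - 1*(-290802))) = 4932841/(144*(-460652 + 290802)) = (4932841/144)/(-169850) = (4932841/144)*(-1/169850) = -4932841/24458400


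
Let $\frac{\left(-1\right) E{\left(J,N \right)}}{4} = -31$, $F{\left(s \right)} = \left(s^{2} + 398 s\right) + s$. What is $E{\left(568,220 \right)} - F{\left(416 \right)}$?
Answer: $-338916$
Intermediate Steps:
$F{\left(s \right)} = s^{2} + 399 s$
$E{\left(J,N \right)} = 124$ ($E{\left(J,N \right)} = \left(-4\right) \left(-31\right) = 124$)
$E{\left(568,220 \right)} - F{\left(416 \right)} = 124 - 416 \left(399 + 416\right) = 124 - 416 \cdot 815 = 124 - 339040 = -338916$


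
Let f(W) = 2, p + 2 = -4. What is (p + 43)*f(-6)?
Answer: 74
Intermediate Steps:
p = -6 (p = -2 - 4 = -6)
(p + 43)*f(-6) = (-6 + 43)*2 = 37*2 = 74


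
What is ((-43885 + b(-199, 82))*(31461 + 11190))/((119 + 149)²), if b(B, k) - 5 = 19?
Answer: -1870715511/71824 ≈ -26046.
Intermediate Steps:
b(B, k) = 24 (b(B, k) = 5 + 19 = 24)
((-43885 + b(-199, 82))*(31461 + 11190))/((119 + 149)²) = ((-43885 + 24)*(31461 + 11190))/((119 + 149)²) = (-43861*42651)/(268²) = -1870715511/71824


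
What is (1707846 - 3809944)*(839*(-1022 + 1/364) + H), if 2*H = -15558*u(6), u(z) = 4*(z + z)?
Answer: 470899971010489/182 ≈ 2.5874e+12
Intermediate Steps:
u(z) = 8*z (u(z) = 4*(2*z) = 8*z)
H = -373392 (H = (-124464*6)/2 = (-15558*48)/2 = (½)*(-746784) = -373392)
(1707846 - 3809944)*(839*(-1022 + 1/364) + H) = (1707846 - 3809944)*(839*(-1022 + 1/364) - 373392) = -2102098*(839*(-1022 + 1/364) - 373392) = -2102098*(839*(-372007/364) - 373392) = -2102098*(-312113873/364 - 373392) = -2102098*(-448028561/364) = 470899971010489/182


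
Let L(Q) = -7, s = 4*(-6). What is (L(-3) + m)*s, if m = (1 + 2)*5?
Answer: -192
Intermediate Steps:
s = -24
m = 15 (m = 3*5 = 15)
(L(-3) + m)*s = (-7 + 15)*(-24) = 8*(-24) = -192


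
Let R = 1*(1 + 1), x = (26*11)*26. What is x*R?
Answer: 14872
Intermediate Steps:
x = 7436 (x = 286*26 = 7436)
R = 2 (R = 1*2 = 2)
x*R = 7436*2 = 14872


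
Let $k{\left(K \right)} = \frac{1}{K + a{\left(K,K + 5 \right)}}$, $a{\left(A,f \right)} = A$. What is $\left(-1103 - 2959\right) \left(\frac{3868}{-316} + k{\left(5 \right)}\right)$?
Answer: $\frac{19479321}{395} \approx 49315.0$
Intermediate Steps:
$k{\left(K \right)} = \frac{1}{2 K}$ ($k{\left(K \right)} = \frac{1}{K + K} = \frac{1}{2 K}$)
$\left(-1103 - 2959\right) \left(\frac{3868}{-316} + k{\left(5 \right)}\right) = \left(-1103 - 2959\right) \left(\frac{3868}{-316} + \frac{1}{2 \cdot 5}\right) = - 4062 \left(3868 \left(- \frac{1}{316}\right) + \frac{1}{2} \cdot \frac{1}{5}\right) = - 4062 \left(- \frac{967}{79} + \frac{1}{10}\right) = \left(-4062\right) \left(- \frac{9591}{790}\right) = \frac{19479321}{395}$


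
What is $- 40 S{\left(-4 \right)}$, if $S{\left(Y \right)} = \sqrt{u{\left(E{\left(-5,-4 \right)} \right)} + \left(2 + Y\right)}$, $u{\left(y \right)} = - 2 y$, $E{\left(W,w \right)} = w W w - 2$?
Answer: $- 360 \sqrt{2} \approx -509.12$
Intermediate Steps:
$E{\left(W,w \right)} = -2 + W w^{2}$ ($E{\left(W,w \right)} = W w w - 2 = W w^{2} - 2 = -2 + W w^{2}$)
$S{\left(Y \right)} = \sqrt{166 + Y}$ ($S{\left(Y \right)} = \sqrt{- 2 \left(-2 - 5 \left(-4\right)^{2}\right) + \left(2 + Y\right)} = \sqrt{- 2 \left(-2 - 80\right) + \left(2 + Y\right)} = \sqrt{\left(-2\right) \left(-82\right) + \left(2 + Y\right)} = \sqrt{164 + \left(2 + Y\right)} = \sqrt{166 + Y}$)
$- 40 S{\left(-4 \right)} = - 40 \sqrt{166 - 4} = - 40 \sqrt{162} = - 40 \cdot 9 \sqrt{2} = - 360 \sqrt{2}$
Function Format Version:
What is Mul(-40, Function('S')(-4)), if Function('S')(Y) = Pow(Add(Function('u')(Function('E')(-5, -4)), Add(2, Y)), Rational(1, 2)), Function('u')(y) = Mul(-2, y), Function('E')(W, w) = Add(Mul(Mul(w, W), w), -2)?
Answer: Mul(-360, Pow(2, Rational(1, 2))) ≈ -509.12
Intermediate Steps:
Function('E')(W, w) = Add(-2, Mul(W, Pow(w, 2))) (Function('E')(W, w) = Add(Mul(Mul(W, w), w), -2) = Add(Mul(W, Pow(w, 2)), -2) = Add(-2, Mul(W, Pow(w, 2))))
Function('S')(Y) = Pow(Add(166, Y), Rational(1, 2)) (Function('S')(Y) = Pow(Add(Mul(-2, Add(-2, Mul(-5, Pow(-4, 2)))), Add(2, Y)), Rational(1, 2)) = Pow(Add(Mul(-2, Add(-2, Mul(-5, 16))), Add(2, Y)), Rational(1, 2)) = Pow(Add(Mul(-2, Add(-2, -80)), Add(2, Y)), Rational(1, 2)) = Pow(Add(Mul(-2, -82), Add(2, Y)), Rational(1, 2)) = Pow(Add(164, Add(2, Y)), Rational(1, 2)) = Pow(Add(166, Y), Rational(1, 2)))
Mul(-40, Function('S')(-4)) = Mul(-40, Pow(Add(166, -4), Rational(1, 2))) = Mul(-40, Pow(162, Rational(1, 2))) = Mul(-40, Mul(9, Pow(2, Rational(1, 2)))) = Mul(-360, Pow(2, Rational(1, 2)))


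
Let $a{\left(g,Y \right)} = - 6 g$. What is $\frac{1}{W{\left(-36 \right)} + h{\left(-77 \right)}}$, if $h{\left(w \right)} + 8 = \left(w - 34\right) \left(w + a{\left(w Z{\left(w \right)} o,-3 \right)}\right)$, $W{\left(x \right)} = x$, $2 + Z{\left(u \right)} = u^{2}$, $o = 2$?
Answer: $- \frac{1}{607888325} \approx -1.645 \cdot 10^{-9}$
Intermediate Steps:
$Z{\left(u \right)} = -2 + u^{2}$
$h{\left(w \right)} = -8 + \left(-34 + w\right) \left(w - 12 w \left(-2 + w^{2}\right)\right)$ ($h{\left(w \right)} = -8 + \left(w - 34\right) \left(w - 6 w \left(-2 + w^{2}\right) 2\right) = -8 + \left(-34 + w\right) \left(w - 6 \cdot 2 w \left(-2 + w^{2}\right)\right) = -8 + \left(-34 + w\right) \left(w - 12 w \left(-2 + w^{2}\right)\right)$)
$\frac{1}{W{\left(-36 \right)} + h{\left(-77 \right)}} = \frac{1}{-36 - \left(-65442 - 148225 + 186265464 + 421836492\right)} = \frac{1}{-36 + \left(-8 + 65450 - 421836492 + 25 \cdot 5929 + 408 \left(-456533\right)\right)} = \frac{1}{-36 - 607888289} = \frac{1}{-607888325} = - \frac{1}{607888325}$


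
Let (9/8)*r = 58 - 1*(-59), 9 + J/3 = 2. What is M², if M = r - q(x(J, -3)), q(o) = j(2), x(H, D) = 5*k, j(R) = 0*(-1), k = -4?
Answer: 10816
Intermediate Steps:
J = -21 (J = -27 + 3*2 = -27 + 6 = -21)
j(R) = 0
x(H, D) = -20 (x(H, D) = 5*(-4) = -20)
q(o) = 0
r = 104 (r = 8*(58 - 1*(-59))/9 = 8*(58 + 59)/9 = (8/9)*117 = 104)
M = 104 (M = 104 - 1*0 = 104 + 0 = 104)
M² = 104² = 10816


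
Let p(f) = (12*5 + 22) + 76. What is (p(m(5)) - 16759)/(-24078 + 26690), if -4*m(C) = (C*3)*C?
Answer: -16601/2612 ≈ -6.3557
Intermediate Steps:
m(C) = -3*C²/4 (m(C) = -C*3*C/4 = -3*C*C/4 = -3*C²/4)
p(f) = 158 (p(f) = (60 + 22) + 76 = 82 + 76 = 158)
(p(m(5)) - 16759)/(-24078 + 26690) = (158 - 16759)/(-24078 + 26690) = -16601/2612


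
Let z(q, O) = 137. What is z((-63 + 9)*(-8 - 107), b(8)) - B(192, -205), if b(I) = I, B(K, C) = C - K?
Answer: 534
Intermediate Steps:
z((-63 + 9)*(-8 - 107), b(8)) - B(192, -205) = 137 - (-205 - 1*192) = 137 - (-205 - 192) = 137 - 1*(-397) = 137 + 397 = 534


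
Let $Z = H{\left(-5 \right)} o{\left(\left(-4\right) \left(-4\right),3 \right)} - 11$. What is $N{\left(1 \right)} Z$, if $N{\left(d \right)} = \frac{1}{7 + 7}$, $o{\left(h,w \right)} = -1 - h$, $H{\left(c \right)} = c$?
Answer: $\frac{37}{7} \approx 5.2857$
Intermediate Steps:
$N{\left(d \right)} = \frac{1}{14}$
$Z = 74$ ($Z = - 5 \left(-1 - \left(-4\right) \left(-4\right)\right) - 11 = - 5 \left(-1 - 16\right) - 11 = \left(-5\right) \left(-17\right) - 11 = 85 - 11 = 74$)
$N{\left(1 \right)} Z = \frac{1}{14} \cdot 74 = \frac{37}{7}$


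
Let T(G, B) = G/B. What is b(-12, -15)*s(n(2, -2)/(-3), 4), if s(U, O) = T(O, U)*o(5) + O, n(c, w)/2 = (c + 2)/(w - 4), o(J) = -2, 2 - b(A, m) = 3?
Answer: 14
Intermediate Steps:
b(A, m) = -1 (b(A, m) = 2 - 1*3 = 2 - 3 = -1)
n(c, w) = 2*(2 + c)/(-4 + w) (n(c, w) = 2*((c + 2)/(w - 4)) = 2*((2 + c)/(-4 + w)) = 2*(2 + c)/(-4 + w))
s(U, O) = O - 2*O/U (s(U, O) = (O/U)*(-2) + O = -2*O/U + O = O - 2*O/U)
b(-12, -15)*s(n(2, -2)/(-3), 4) = -4*(-2 + (2*(2 + 2)/(-4 - 2))/(-3))/((2*(2 + 2)/(-4 - 2))/(-3)) = -4*(-2 + (2*4/(-6))*(-⅓))/((2*4/(-6))*(-⅓)) = -4*(-2 + (2*(-⅙)*4)*(-⅓))/((2*(-⅙)*4)*(-⅓)) = -4*(-2 - 4/3*(-⅓))/((-4/3*(-⅓))) = -4*(-2 + 4/9)/4/9 = -4*9*(-14)/(4*9) = -1*(-14) = 14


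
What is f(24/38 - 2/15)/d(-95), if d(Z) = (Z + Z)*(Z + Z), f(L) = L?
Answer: 71/5144250 ≈ 1.3802e-5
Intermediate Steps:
d(Z) = 4*Z² (d(Z) = (2*Z)*(2*Z) = 4*Z²)
f(24/38 - 2/15)/d(-95) = (24/38 - 2/15)/((4*(-95)²)) = (24*(1/38) - 2*1/15)/((4*9025)) = (12/19 - 2/15)/36100 = (142/285)*(1/36100) = 71/5144250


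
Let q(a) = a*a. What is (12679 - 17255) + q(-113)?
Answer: 8193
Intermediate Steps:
q(a) = a**2
(12679 - 17255) + q(-113) = (12679 - 17255) + (-113)**2 = -4576 + 12769 = 8193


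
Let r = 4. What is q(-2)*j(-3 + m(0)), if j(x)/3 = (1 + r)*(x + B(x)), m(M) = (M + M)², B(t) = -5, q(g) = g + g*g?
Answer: -240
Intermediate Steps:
q(g) = g + g²
m(M) = 4*M² (m(M) = (2*M)² = 4*M²)
j(x) = -75 + 15*x (j(x) = 3*((1 + 4)*(x - 5)) = 3*(5*(-5 + x)) = 3*(-25 + 5*x) = -75 + 15*x)
q(-2)*j(-3 + m(0)) = (-2*(1 - 2))*(-75 + 15*(-3 + 4*0²)) = (-2*(-1))*(-75 + 15*(-3 + 4*0)) = 2*(-75 + 15*(-3 + 0)) = 2*(-75 + 15*(-3)) = 2*(-75 - 45) = 2*(-120) = -240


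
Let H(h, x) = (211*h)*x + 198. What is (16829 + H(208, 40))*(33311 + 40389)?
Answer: 130636713900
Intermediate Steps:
H(h, x) = 198 + 211*h*x (H(h, x) = 211*h*x + 198 = 198 + 211*h*x)
(16829 + H(208, 40))*(33311 + 40389) = (16829 + (198 + 211*208*40))*(33311 + 40389) = (16829 + (198 + 1755520))*73700 = (16829 + 1755718)*73700 = 1772547*73700 = 130636713900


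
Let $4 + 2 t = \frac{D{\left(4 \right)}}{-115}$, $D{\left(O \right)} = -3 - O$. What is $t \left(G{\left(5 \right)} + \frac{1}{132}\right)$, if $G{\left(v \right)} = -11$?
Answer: $\frac{219101}{10120} \approx 21.65$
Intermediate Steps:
$t = - \frac{453}{230}$ ($t = -2 + \frac{\left(-3 - 4\right) \frac{1}{-115}}{2} = -2 + \frac{\left(-3 - 4\right) \left(- \frac{1}{115}\right)}{2} = -2 + \frac{\left(-7\right) \left(- \frac{1}{115}\right)}{2} = -2 + \frac{1}{2} \cdot \frac{7}{115} = -2 + \frac{7}{230} = - \frac{453}{230} \approx -1.9696$)
$t \left(G{\left(5 \right)} + \frac{1}{132}\right) = - \frac{453 \left(-11 + \frac{1}{132}\right)}{230} = \left(- \frac{453}{230}\right) \left(- \frac{1451}{132}\right) = \frac{219101}{10120}$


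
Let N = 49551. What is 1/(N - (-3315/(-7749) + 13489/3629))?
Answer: 9373707/464437703425 ≈ 2.0183e-5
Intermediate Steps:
1/(N - (-3315/(-7749) + 13489/3629)) = 1/(49551 - (-3315/(-7749) + 13489/3629)) = 1/(49551 - (-3315*(-1/7749) + 13489*(1/3629))) = 1/(49551 - (1105/2583 + 13489/3629)) = 1/(49551 - 1*38852132/9373707) = 1/(49551 - 38852132/9373707) = 1/(464437703425/9373707) = 9373707/464437703425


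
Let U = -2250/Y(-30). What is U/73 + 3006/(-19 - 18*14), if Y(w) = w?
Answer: -199113/19783 ≈ -10.065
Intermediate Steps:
U = 75 (U = -2250/(-30) = -2250*(-1/30) = 75)
U/73 + 3006/(-19 - 18*14) = 75/73 + 3006/(-19 - 18*14) = 75*(1/73) + 3006/(-19 - 252) = 75/73 + 3006/(-271) = 75/73 + 3006*(-1/271) = 75/73 - 3006/271 = -199113/19783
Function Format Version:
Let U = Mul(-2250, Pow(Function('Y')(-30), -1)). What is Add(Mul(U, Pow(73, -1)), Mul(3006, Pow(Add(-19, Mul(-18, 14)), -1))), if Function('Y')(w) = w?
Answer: Rational(-199113, 19783) ≈ -10.065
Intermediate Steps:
U = 75 (U = Mul(-2250, Pow(-30, -1)) = Mul(-2250, Rational(-1, 30)) = 75)
Add(Mul(U, Pow(73, -1)), Mul(3006, Pow(Add(-19, Mul(-18, 14)), -1))) = Add(Mul(75, Pow(73, -1)), Mul(3006, Pow(Add(-19, Mul(-18, 14)), -1))) = Add(Mul(75, Rational(1, 73)), Mul(3006, Pow(Add(-19, -252), -1))) = Add(Rational(75, 73), Mul(3006, Pow(-271, -1))) = Add(Rational(75, 73), Mul(3006, Rational(-1, 271))) = Add(Rational(75, 73), Rational(-3006, 271)) = Rational(-199113, 19783)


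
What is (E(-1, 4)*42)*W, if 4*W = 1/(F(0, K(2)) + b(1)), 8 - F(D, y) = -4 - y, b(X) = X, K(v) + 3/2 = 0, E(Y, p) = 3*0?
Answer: 0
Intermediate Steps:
E(Y, p) = 0
K(v) = -3/2 (K(v) = -3/2 + 0 = -3/2)
F(D, y) = 12 + y (F(D, y) = 8 - (-4 - y) = 8 + (4 + y) = 12 + y)
W = 1/46 (W = 1/(4*((12 - 3/2) + 1)) = 1/(4*(21/2 + 1)) = 1/(4*(23/2)) = (1/4)*(2/23) = 1/46 ≈ 0.021739)
(E(-1, 4)*42)*W = (0*42)*(1/46) = 0*(1/46) = 0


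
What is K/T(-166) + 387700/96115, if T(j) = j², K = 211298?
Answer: 3099236847/264854494 ≈ 11.702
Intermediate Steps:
K/T(-166) + 387700/96115 = 211298/((-166)²) + 387700/96115 = 211298/27556 + 387700*(1/96115) = 211298*(1/27556) + 77540/19223 = 105649/13778 + 77540/19223 = 3099236847/264854494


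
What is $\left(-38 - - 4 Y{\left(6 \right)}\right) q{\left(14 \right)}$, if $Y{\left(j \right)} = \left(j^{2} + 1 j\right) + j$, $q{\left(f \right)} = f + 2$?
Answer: $2464$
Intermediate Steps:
$q{\left(f \right)} = 2 + f$
$Y{\left(j \right)} = j^{2} + 2 j$ ($Y{\left(j \right)} = \left(j^{2} + j\right) + j = \left(j + j^{2}\right) + j = j^{2} + 2 j$)
$\left(-38 - - 4 Y{\left(6 \right)}\right) q{\left(14 \right)} = \left(-38 - - 4 \cdot 6 \left(2 + 6\right)\right) \left(2 + 14\right) = \left(-38 - - 4 \cdot 6 \cdot 8\right) 16 = \left(-38 - \left(-4\right) 48\right) 16 = \left(-38 - -192\right) 16 = \left(-38 + 192\right) 16 = 154 \cdot 16 = 2464$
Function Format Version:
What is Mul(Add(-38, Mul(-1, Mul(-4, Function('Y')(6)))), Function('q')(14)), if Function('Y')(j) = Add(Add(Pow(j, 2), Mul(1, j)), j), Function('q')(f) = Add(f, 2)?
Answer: 2464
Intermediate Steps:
Function('q')(f) = Add(2, f)
Function('Y')(j) = Add(Pow(j, 2), Mul(2, j)) (Function('Y')(j) = Add(Add(Pow(j, 2), j), j) = Add(Add(j, Pow(j, 2)), j) = Add(Pow(j, 2), Mul(2, j)))
Mul(Add(-38, Mul(-1, Mul(-4, Function('Y')(6)))), Function('q')(14)) = Mul(Add(-38, Mul(-1, Mul(-4, Mul(6, Add(2, 6))))), Add(2, 14)) = Mul(Add(-38, Mul(-1, Mul(-4, Mul(6, 8)))), 16) = Mul(Add(-38, Mul(-1, Mul(-4, 48))), 16) = Mul(Add(-38, Mul(-1, -192)), 16) = Mul(Add(-38, 192), 16) = Mul(154, 16) = 2464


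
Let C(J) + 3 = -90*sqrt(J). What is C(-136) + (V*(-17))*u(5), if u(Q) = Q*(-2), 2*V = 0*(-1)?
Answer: -3 - 180*I*sqrt(34) ≈ -3.0 - 1049.6*I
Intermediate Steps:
V = 0 (V = (0*(-1))/2 = (1/2)*0 = 0)
u(Q) = -2*Q
C(J) = -3 - 90*sqrt(J)
C(-136) + (V*(-17))*u(5) = (-3 - 180*I*sqrt(34)) + (0*(-17))*(-2*5) = (-3 - 180*I*sqrt(34)) + 0*(-10) = (-3 - 180*I*sqrt(34)) + 0 = -3 - 180*I*sqrt(34)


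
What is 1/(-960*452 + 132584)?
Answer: -1/301336 ≈ -3.3186e-6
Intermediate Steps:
1/(-960*452 + 132584) = 1/(-433920 + 132584) = 1/(-301336) = -1/301336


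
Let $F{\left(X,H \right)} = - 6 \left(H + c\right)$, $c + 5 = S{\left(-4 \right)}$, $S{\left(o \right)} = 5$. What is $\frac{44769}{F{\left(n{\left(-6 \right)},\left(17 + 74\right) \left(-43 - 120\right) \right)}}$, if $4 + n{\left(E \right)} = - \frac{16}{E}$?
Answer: $\frac{14923}{29666} \approx 0.50303$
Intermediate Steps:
$n{\left(E \right)} = -4 - \frac{16}{E}$
$c = 0$ ($c = -5 + 5 = 0$)
$F{\left(X,H \right)} = - 6 H$ ($F{\left(X,H \right)} = - 6 \left(H + 0\right) = - 6 H$)
$\frac{44769}{F{\left(n{\left(-6 \right)},\left(17 + 74\right) \left(-43 - 120\right) \right)}} = \frac{44769}{\left(-6\right) \left(17 + 74\right) \left(-43 - 120\right)} = \frac{44769}{\left(-6\right) 91 \left(-163\right)} = \frac{44769}{\left(-6\right) \left(-14833\right)} = \frac{44769}{88998} = 44769 \cdot \frac{1}{88998} = \frac{14923}{29666}$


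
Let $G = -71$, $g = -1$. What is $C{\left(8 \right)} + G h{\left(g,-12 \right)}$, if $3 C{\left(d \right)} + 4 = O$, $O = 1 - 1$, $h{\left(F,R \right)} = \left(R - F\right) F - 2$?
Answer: $- \frac{1921}{3} \approx -640.33$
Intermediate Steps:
$h{\left(F,R \right)} = -2 + F \left(R - F\right)$ ($h{\left(F,R \right)} = F \left(R - F\right) - 2 = -2 + F \left(R - F\right)$)
$O = 0$
$C{\left(d \right)} = - \frac{4}{3}$ ($C{\left(d \right)} = - \frac{4}{3} + \frac{1}{3} \cdot 0 = - \frac{4}{3} + 0 = - \frac{4}{3}$)
$C{\left(8 \right)} + G h{\left(g,-12 \right)} = - \frac{4}{3} - 71 \left(-2 - \left(-1\right)^{2} - -12\right) = - \frac{4}{3} - 71 \left(-2 - 1 + 12\right) = - \frac{4}{3} - 639 = - \frac{1921}{3}$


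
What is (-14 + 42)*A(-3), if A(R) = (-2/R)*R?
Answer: -56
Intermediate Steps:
A(R) = -2
(-14 + 42)*A(-3) = (-14 + 42)*(-2) = 28*(-2) = -56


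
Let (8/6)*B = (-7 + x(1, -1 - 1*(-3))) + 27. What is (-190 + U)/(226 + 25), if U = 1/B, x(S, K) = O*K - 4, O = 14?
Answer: -6269/8283 ≈ -0.75685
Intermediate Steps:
x(S, K) = -4 + 14*K (x(S, K) = 14*K - 4 = -4 + 14*K)
B = 33 (B = 3*((-7 + (-4 + 14*(-1 - 1*(-3)))) + 27)/4 = 3*((-7 + (-4 + 14*(-1 + 3))) + 27)/4 = 3*((-7 + (-4 + 14*2)) + 27)/4 = 3*((-7 + (-4 + 28)) + 27)/4 = 3*((-7 + 24) + 27)/4 = 3*(17 + 27)/4 = (3/4)*44 = 33)
U = 1/33 ≈ 0.030303
(-190 + U)/(226 + 25) = (-190 + 1/33)/(226 + 25) = -6269/33/251 = -6269/33*1/251 = -6269/8283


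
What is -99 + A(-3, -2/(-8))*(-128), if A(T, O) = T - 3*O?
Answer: 381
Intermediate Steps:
-99 + A(-3, -2/(-8))*(-128) = -99 + (-3 - (-6)/(-8))*(-128) = -99 + (-3 - (-6)*(-1)/8)*(-128) = -99 + (-3 - 3*¼)*(-128) = -99 + (-3 - ¾)*(-128) = -99 - 15/4*(-128) = -99 + 480 = 381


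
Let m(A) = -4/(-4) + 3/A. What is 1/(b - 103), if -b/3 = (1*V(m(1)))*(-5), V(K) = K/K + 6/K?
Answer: -2/131 ≈ -0.015267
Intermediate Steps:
m(A) = 1 + 3/A (m(A) = -4*(-1/4) + 3/A = 1 + 3/A)
V(K) = 1 + 6/K
b = 75/2 (b = -3*1*((6 + (3 + 1)/1)/(((3 + 1)/1)))*(-5) = -3*1*((6 + 1*4)/((1*4)))*(-5) = -3*1*((6 + 4)/4)*(-5) = -3*1*((1/4)*10)*(-5) = -3*1*(5/2)*(-5) = -15*(-5)/2 = -3*(-25/2) = 75/2 ≈ 37.500)
1/(b - 103) = 1/(75/2 - 103) = 1/(-131/2) = -2/131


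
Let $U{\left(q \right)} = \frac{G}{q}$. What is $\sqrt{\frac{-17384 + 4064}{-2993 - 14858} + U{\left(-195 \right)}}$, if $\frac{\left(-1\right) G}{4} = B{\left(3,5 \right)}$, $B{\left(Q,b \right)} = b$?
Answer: $\frac{2 \sqrt{102841735269}}{696189} \approx 0.92127$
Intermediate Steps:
$G = -20$ ($G = \left(-4\right) 5 = -20$)
$U{\left(q \right)} = - \frac{20}{q}$
$\sqrt{\frac{-17384 + 4064}{-2993 - 14858} + U{\left(-195 \right)}} = \sqrt{\frac{-17384 + 4064}{-2993 - 14858} - \frac{20}{-195}} = \sqrt{- \frac{13320}{-17851} - - \frac{4}{39}} = \sqrt{\left(-13320\right) \left(- \frac{1}{17851}\right) + \frac{4}{39}} = \sqrt{\frac{13320}{17851} + \frac{4}{39}} = \sqrt{\frac{590884}{696189}} = \frac{2 \sqrt{102841735269}}{696189}$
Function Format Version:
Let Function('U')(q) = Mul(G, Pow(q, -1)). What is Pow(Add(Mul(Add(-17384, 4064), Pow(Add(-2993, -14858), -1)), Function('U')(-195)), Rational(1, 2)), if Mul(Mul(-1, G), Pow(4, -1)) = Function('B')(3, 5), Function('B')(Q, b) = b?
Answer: Mul(Rational(2, 696189), Pow(102841735269, Rational(1, 2))) ≈ 0.92127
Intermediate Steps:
G = -20 (G = Mul(-4, 5) = -20)
Function('U')(q) = Mul(-20, Pow(q, -1))
Pow(Add(Mul(Add(-17384, 4064), Pow(Add(-2993, -14858), -1)), Function('U')(-195)), Rational(1, 2)) = Pow(Add(Mul(Add(-17384, 4064), Pow(Add(-2993, -14858), -1)), Mul(-20, Pow(-195, -1))), Rational(1, 2)) = Pow(Add(Mul(-13320, Pow(-17851, -1)), Mul(-20, Rational(-1, 195))), Rational(1, 2)) = Pow(Add(Mul(-13320, Rational(-1, 17851)), Rational(4, 39)), Rational(1, 2)) = Pow(Add(Rational(13320, 17851), Rational(4, 39)), Rational(1, 2)) = Pow(Rational(590884, 696189), Rational(1, 2)) = Mul(Rational(2, 696189), Pow(102841735269, Rational(1, 2)))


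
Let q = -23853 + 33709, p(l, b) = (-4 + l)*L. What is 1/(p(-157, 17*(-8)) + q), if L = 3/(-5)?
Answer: 5/49763 ≈ 0.00010048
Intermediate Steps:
L = -⅗ (L = 3*(-⅕) = -⅗ ≈ -0.60000)
p(l, b) = 12/5 - 3*l/5 (p(l, b) = (-4 + l)*(-⅗) = 12/5 - 3*l/5)
q = 9856
1/(p(-157, 17*(-8)) + q) = 1/((12/5 - ⅗*(-157)) + 9856) = 1/((12/5 + 471/5) + 9856) = 1/(483/5 + 9856) = 1/(49763/5) = 5/49763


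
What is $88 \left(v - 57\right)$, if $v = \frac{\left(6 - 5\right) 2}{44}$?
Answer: $-5012$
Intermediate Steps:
$v = \frac{1}{22}$ ($v = 1 \cdot 2 \cdot \frac{1}{44} = 2 \cdot \frac{1}{44} = \frac{1}{22} \approx 0.045455$)
$88 \left(v - 57\right) = 88 \left(\frac{1}{22} - 57\right) = 88 \left(- \frac{1253}{22}\right) = -5012$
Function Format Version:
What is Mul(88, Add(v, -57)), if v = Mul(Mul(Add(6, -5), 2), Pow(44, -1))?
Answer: -5012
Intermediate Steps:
v = Rational(1, 22) (v = Mul(Mul(1, 2), Rational(1, 44)) = Mul(2, Rational(1, 44)) = Rational(1, 22) ≈ 0.045455)
Mul(88, Add(v, -57)) = Mul(88, Add(Rational(1, 22), -57)) = Mul(88, Rational(-1253, 22)) = -5012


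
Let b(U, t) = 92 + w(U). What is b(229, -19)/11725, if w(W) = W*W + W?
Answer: 52762/11725 ≈ 4.5000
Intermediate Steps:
w(W) = W + W**2 (w(W) = W**2 + W = W + W**2)
b(U, t) = 92 + U*(1 + U)
b(229, -19)/11725 = (92 + 229*(1 + 229))/11725 = (92 + 229*230)*(1/11725) = (92 + 52670)*(1/11725) = 52762*(1/11725) = 52762/11725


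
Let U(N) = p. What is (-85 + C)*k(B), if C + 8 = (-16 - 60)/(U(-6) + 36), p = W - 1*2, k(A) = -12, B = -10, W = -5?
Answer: 33276/29 ≈ 1147.4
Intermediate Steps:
p = -7 (p = -5 - 1*2 = -5 - 2 = -7)
U(N) = -7
C = -308/29 (C = -8 + (-16 - 60)/(-7 + 36) = -8 - 76/29 = -308/29 ≈ -10.621)
(-85 + C)*k(B) = (-85 - 308/29)*(-12) = -2773/29*(-12) = 33276/29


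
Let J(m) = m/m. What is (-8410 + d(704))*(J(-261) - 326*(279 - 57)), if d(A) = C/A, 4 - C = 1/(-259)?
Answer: 110976928048233/182336 ≈ 6.0864e+8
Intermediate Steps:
C = 1037/259 (C = 4 - 1/(-259) = 4 - 1*(-1/259) = 4 + 1/259 = 1037/259 ≈ 4.0039)
J(m) = 1
d(A) = 1037/(259*A)
(-8410 + d(704))*(J(-261) - 326*(279 - 57)) = (-8410 + (1037/259)/704)*(1 - 326*(279 - 57)) = (-8410 + (1037/259)*(1/704))*(1 - 326*222) = (-8410 + 1037/182336)*(1 - 72372) = -1533444723/182336*(-72371) = 110976928048233/182336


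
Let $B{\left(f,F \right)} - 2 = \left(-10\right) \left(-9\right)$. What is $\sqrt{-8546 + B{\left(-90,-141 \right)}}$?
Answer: $i \sqrt{8454} \approx 91.946 i$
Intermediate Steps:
$B{\left(f,F \right)} = 92$ ($B{\left(f,F \right)} = 2 - -90 = 2 + 90 = 92$)
$\sqrt{-8546 + B{\left(-90,-141 \right)}} = \sqrt{-8546 + 92} = \sqrt{-8454} = i \sqrt{8454}$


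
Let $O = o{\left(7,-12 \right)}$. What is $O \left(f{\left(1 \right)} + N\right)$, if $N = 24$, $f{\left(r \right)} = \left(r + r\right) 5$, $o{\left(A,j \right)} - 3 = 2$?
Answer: $170$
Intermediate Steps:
$o{\left(A,j \right)} = 5$ ($o{\left(A,j \right)} = 3 + 2 = 5$)
$f{\left(r \right)} = 10 r$ ($f{\left(r \right)} = 2 r 5 = 10 r$)
$O = 5$
$O \left(f{\left(1 \right)} + N\right) = 5 \left(10 \cdot 1 + 24\right) = 5 \left(10 + 24\right) = 5 \cdot 34 = 170$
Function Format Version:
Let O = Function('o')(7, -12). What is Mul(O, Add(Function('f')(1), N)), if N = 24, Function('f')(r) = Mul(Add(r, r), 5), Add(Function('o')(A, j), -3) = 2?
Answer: 170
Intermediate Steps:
Function('o')(A, j) = 5 (Function('o')(A, j) = Add(3, 2) = 5)
Function('f')(r) = Mul(10, r) (Function('f')(r) = Mul(Mul(2, r), 5) = Mul(10, r))
O = 5
Mul(O, Add(Function('f')(1), N)) = Mul(5, Add(Mul(10, 1), 24)) = Mul(5, Add(10, 24)) = Mul(5, 34) = 170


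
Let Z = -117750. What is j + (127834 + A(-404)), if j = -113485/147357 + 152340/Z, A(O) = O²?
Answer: 168335206578779/578376225 ≈ 2.9105e+5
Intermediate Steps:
j = -1193707471/578376225 (j = -113485/147357 + 152340/(-117750) = -113485*1/147357 + 152340*(-1/117750) = -113485/147357 - 5078/3925 = -1193707471/578376225 ≈ -2.0639)
j + (127834 + A(-404)) = -1193707471/578376225 + (127834 + (-404)²) = -1193707471/578376225 + (127834 + 163216) = -1193707471/578376225 + 291050 = 168335206578779/578376225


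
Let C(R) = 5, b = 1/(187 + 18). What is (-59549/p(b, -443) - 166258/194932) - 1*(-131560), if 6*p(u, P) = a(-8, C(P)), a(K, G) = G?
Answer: 29288702151/487330 ≈ 60100.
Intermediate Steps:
b = 1/205 ≈ 0.0048781
p(u, P) = ⅚ (p(u, P) = (⅙)*5 = ⅚)
(-59549/p(b, -443) - 166258/194932) - 1*(-131560) = (-59549/⅚ - 166258/194932) - 1*(-131560) = (-59549*6/5 - 166258*1/194932) + 131560 = (-357294/5 - 83129/97466) + 131560 = -34824432649/487330 + 131560 = 29288702151/487330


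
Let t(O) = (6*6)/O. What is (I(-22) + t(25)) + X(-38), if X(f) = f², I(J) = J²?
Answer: 48236/25 ≈ 1929.4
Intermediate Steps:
t(O) = 36/O
(I(-22) + t(25)) + X(-38) = ((-22)² + 36/25) + (-38)² = (484 + 36*(1/25)) + 1444 = (484 + 36/25) + 1444 = 12136/25 + 1444 = 48236/25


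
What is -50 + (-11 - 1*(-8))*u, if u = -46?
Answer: 88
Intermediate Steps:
-50 + (-11 - 1*(-8))*u = -50 + (-11 - 1*(-8))*(-46) = -50 + (-11 + 8)*(-46) = -50 - 3*(-46) = -50 + 138 = 88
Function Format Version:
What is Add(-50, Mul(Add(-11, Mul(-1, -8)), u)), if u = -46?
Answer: 88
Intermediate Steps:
Add(-50, Mul(Add(-11, Mul(-1, -8)), u)) = Add(-50, Mul(Add(-11, Mul(-1, -8)), -46)) = Add(-50, Mul(Add(-11, 8), -46)) = Add(-50, Mul(-3, -46)) = Add(-50, 138) = 88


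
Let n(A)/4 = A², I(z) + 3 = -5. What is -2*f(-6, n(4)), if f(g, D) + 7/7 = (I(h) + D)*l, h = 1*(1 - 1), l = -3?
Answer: 338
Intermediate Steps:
h = 0 (h = 1*0 = 0)
I(z) = -8 (I(z) = -3 - 5 = -8)
n(A) = 4*A²
f(g, D) = 23 - 3*D (f(g, D) = -1 + (-8 + D)*(-3) = -1 + (24 - 3*D) = 23 - 3*D)
-2*f(-6, n(4)) = -2*(23 - 12*4²) = -2*(23 - 12*16) = -2*(23 - 3*64) = -2*(23 - 192) = -2*(-169) = 338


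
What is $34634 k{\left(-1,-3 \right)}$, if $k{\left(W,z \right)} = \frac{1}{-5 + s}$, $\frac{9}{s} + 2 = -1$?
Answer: $- \frac{17317}{4} \approx -4329.3$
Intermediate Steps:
$s = -3$ ($s = \frac{9}{-2 - 1} = \frac{9}{-3} = 9 \left(- \frac{1}{3}\right) = -3$)
$k{\left(W,z \right)} = - \frac{1}{8}$ ($k{\left(W,z \right)} = \frac{1}{-5 - 3} = \frac{1}{-8} = - \frac{1}{8}$)
$34634 k{\left(-1,-3 \right)} = 34634 \left(- \frac{1}{8}\right) = - \frac{17317}{4}$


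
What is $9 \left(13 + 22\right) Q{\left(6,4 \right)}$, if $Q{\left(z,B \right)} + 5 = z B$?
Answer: $5985$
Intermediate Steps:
$Q{\left(z,B \right)} = -5 + B z$ ($Q{\left(z,B \right)} = -5 + z B = -5 + B z$)
$9 \left(13 + 22\right) Q{\left(6,4 \right)} = 9 \left(13 + 22\right) \left(-5 + 4 \cdot 6\right) = 9 \cdot 35 \left(-5 + 24\right) = 315 \cdot 19 = 5985$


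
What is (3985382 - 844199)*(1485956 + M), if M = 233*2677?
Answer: 6626944351551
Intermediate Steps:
M = 623741
(3985382 - 844199)*(1485956 + M) = (3985382 - 844199)*(1485956 + 623741) = 3141183*2109697 = 6626944351551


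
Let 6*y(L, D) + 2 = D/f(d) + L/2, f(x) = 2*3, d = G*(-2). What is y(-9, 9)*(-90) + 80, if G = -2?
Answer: 155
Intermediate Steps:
d = 4 (d = -2*(-2) = 4)
f(x) = 6
y(L, D) = -⅓ + L/12 + D/36 (y(L, D) = -⅓ + (D/6 + L/2)/6 = -⅓ + (L/2 + D/6)/6 = -⅓ + (L/12 + D/36) = -⅓ + L/12 + D/36)
y(-9, 9)*(-90) + 80 = (-⅓ + (1/12)*(-9) + (1/36)*9)*(-90) + 80 = (-⅓ - ¾ + ¼)*(-90) + 80 = -⅚*(-90) + 80 = 75 + 80 = 155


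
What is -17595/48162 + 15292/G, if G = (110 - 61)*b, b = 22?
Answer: 5199463/376222 ≈ 13.820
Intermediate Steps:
G = 1078 (G = (110 - 61)*22 = 49*22 = 1078)
-17595/48162 + 15292/G = -17595/48162 + 15292/1078 = -17595*1/48162 + 15292*(1/1078) = -255/698 + 7646/539 = 5199463/376222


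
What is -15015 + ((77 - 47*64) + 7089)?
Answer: -10857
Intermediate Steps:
-15015 + ((77 - 47*64) + 7089) = -15015 + ((77 - 3008) + 7089) = -15015 + (-2931 + 7089) = -15015 + 4158 = -10857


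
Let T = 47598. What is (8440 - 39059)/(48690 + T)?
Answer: -30619/96288 ≈ -0.31799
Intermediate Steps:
(8440 - 39059)/(48690 + T) = (8440 - 39059)/(48690 + 47598) = -30619/96288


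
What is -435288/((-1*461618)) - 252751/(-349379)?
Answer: 134377448635/80639817611 ≈ 1.6664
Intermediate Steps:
-435288/((-1*461618)) - 252751/(-349379) = -435288/(-461618) - 252751*(-1/349379) = -435288*(-1/461618) + 252751/349379 = 217644/230809 + 252751/349379 = 134377448635/80639817611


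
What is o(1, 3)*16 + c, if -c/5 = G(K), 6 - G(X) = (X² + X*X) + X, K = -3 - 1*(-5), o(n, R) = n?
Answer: 36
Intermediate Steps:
K = 2 (K = -3 + 5 = 2)
G(X) = 6 - X - 2*X² (G(X) = 6 - ((X² + X*X) + X) = 6 - ((X² + X²) + X) = 6 - (2*X² + X) = 6 - (X + 2*X²) = 6 + (-X - 2*X²) = 6 - X - 2*X²)
c = 20 (c = -5*(6 - 1*2 - 2*2²) = -5*(6 - 2 - 2*4) = -5*(6 - 2 - 8) = -5*(-4) = 20)
o(1, 3)*16 + c = 1*16 + 20 = 16 + 20 = 36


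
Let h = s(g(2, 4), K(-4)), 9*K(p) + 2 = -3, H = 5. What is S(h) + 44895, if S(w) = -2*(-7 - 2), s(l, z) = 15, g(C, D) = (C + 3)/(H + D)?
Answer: 44913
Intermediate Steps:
K(p) = -5/9 (K(p) = -2/9 + (⅑)*(-3) = -2/9 - ⅓ = -5/9)
g(C, D) = (3 + C)/(5 + D) (g(C, D) = (C + 3)/(5 + D) = (3 + C)/(5 + D))
h = 15
S(w) = 18 (S(w) = -2*(-9) = 18)
S(h) + 44895 = 18 + 44895 = 44913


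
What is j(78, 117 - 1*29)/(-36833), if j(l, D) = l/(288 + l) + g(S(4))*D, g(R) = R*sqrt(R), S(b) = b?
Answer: -42957/2246813 ≈ -0.019119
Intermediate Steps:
g(R) = R**(3/2)
j(l, D) = 8*D + l/(288 + l) (j(l, D) = l/(288 + l) + 4**(3/2)*D = l/(288 + l) + 8*D = 8*D + l/(288 + l))
j(78, 117 - 1*29)/(-36833) = ((78 + 2304*(117 - 1*29) + 8*(117 - 1*29)*78)/(288 + 78))/(-36833) = ((78 + 2304*(117 - 29) + 8*(117 - 29)*78)/366)*(-1/36833) = ((78 + 2304*88 + 8*88*78)/366)*(-1/36833) = ((78 + 202752 + 54912)/366)*(-1/36833) = ((1/366)*257742)*(-1/36833) = (42957/61)*(-1/36833) = -42957/2246813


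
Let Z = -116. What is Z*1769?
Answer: -205204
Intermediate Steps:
Z*1769 = -116*1769 = -205204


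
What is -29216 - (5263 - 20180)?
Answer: -14299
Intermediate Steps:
-29216 - (5263 - 20180) = -29216 - 1*(-14917) = -29216 + 14917 = -14299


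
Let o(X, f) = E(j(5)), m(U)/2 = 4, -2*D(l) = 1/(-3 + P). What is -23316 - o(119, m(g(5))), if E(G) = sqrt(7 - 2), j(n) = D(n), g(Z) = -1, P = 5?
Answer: -23316 - sqrt(5) ≈ -23318.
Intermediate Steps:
D(l) = -1/4 (D(l) = -1/(2*(-3 + 5)) = -1/2/2 = -1/2*1/2 = -1/4)
j(n) = -1/4
E(G) = sqrt(5)
m(U) = 8 (m(U) = 2*4 = 8)
o(X, f) = sqrt(5)
-23316 - o(119, m(g(5))) = -23316 - sqrt(5)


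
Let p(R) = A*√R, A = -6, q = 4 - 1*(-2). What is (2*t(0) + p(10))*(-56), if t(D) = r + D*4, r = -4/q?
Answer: 224/3 + 336*√10 ≈ 1137.2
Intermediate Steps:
q = 6 (q = 4 + 2 = 6)
r = -⅔ (r = -4/6 = -4*⅙ = -⅔ ≈ -0.66667)
t(D) = -⅔ + 4*D (t(D) = -⅔ + D*4 = -⅔ + 4*D)
p(R) = -6*√R
(2*t(0) + p(10))*(-56) = (2*(-⅔ + 4*0) - 6*√10)*(-56) = (2*(-⅔ + 0) - 6*√10)*(-56) = (2*(-⅔) - 6*√10)*(-56) = (-4/3 - 6*√10)*(-56) = 224/3 + 336*√10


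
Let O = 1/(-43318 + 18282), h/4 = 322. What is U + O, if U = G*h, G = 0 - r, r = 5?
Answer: -161231841/25036 ≈ -6440.0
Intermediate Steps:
h = 1288 (h = 4*322 = 1288)
G = -5 (G = 0 - 1*5 = 0 - 5 = -5)
U = -6440 (U = -5*1288 = -6440)
O = -1/25036 (O = 1/(-25036) = -1/25036 ≈ -3.9943e-5)
U + O = -6440 - 1/25036 = -161231841/25036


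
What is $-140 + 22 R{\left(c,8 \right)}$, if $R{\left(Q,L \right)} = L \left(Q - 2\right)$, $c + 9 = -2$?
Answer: $-2428$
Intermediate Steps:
$c = -11$ ($c = -9 - 2 = -11$)
$R{\left(Q,L \right)} = L \left(-2 + Q\right)$
$-140 + 22 R{\left(c,8 \right)} = -140 + 22 \cdot 8 \left(-2 - 11\right) = -140 + 22 \cdot 8 \left(-13\right) = -140 + 22 \left(-104\right) = -140 - 2288 = -2428$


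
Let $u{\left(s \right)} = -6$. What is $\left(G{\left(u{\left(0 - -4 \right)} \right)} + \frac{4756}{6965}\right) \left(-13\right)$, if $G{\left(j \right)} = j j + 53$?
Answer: $- \frac{8120333}{6965} \approx -1165.9$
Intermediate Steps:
$G{\left(j \right)} = 53 + j^{2}$ ($G{\left(j \right)} = j^{2} + 53 = 53 + j^{2}$)
$\left(G{\left(u{\left(0 - -4 \right)} \right)} + \frac{4756}{6965}\right) \left(-13\right) = \left(\left(53 + \left(-6\right)^{2}\right) + \frac{4756}{6965}\right) \left(-13\right) = \left(\left(53 + 36\right) + 4756 \cdot \frac{1}{6965}\right) \left(-13\right) = \left(89 + \frac{4756}{6965}\right) \left(-13\right) = \frac{624641}{6965} \left(-13\right) = - \frac{8120333}{6965}$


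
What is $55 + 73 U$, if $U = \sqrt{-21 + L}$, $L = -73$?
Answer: $55 + 73 i \sqrt{94} \approx 55.0 + 707.76 i$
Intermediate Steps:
$U = i \sqrt{94}$ ($U = \sqrt{-21 - 73} = \sqrt{-94} = i \sqrt{94} \approx 9.6954 i$)
$55 + 73 U = 55 + 73 i \sqrt{94}$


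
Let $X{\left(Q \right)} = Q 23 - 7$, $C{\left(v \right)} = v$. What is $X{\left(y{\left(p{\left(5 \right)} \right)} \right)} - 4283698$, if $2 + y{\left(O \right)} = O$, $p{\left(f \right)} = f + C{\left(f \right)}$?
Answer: $-4283521$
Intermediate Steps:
$p{\left(f \right)} = 2 f$ ($p{\left(f \right)} = f + f = 2 f$)
$y{\left(O \right)} = -2 + O$
$X{\left(Q \right)} = -7 + 23 Q$ ($X{\left(Q \right)} = 23 Q - 7 = -7 + 23 Q$)
$X{\left(y{\left(p{\left(5 \right)} \right)} \right)} - 4283698 = \left(-7 + 23 \left(-2 + 2 \cdot 5\right)\right) - 4283698 = \left(-7 + 23 \left(-2 + 10\right)\right) - 4283698 = \left(-7 + 23 \cdot 8\right) - 4283698 = \left(-7 + 184\right) - 4283698 = 177 - 4283698 = -4283521$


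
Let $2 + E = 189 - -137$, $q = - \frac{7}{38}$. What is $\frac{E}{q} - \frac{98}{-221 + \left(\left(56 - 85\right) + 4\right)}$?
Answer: $- \frac{1514033}{861} \approx -1758.5$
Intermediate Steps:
$q = - \frac{7}{38}$ ($q = \left(-7\right) \frac{1}{38} = - \frac{7}{38} \approx -0.18421$)
$E = 324$ ($E = -2 + \left(189 - -137\right) = -2 + \left(189 + 137\right) = -2 + 326 = 324$)
$\frac{E}{q} - \frac{98}{-221 + \left(\left(56 - 85\right) + 4\right)} = \frac{324}{- \frac{7}{38}} - \frac{98}{-221 + \left(\left(56 - 85\right) + 4\right)} = 324 \left(- \frac{38}{7}\right) - \frac{98}{-221 + \left(-29 + 4\right)} = - \frac{12312}{7} - \frac{98}{-221 - 25} = - \frac{12312}{7} - \frac{98}{-246} = - \frac{12312}{7} - - \frac{49}{123} = - \frac{12312}{7} + \frac{49}{123} = - \frac{1514033}{861}$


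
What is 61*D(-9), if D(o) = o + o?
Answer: -1098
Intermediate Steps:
D(o) = 2*o
61*D(-9) = 61*(2*(-9)) = 61*(-18) = -1098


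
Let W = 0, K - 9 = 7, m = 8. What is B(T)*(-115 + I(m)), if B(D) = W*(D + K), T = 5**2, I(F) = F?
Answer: 0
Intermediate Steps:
K = 16 (K = 9 + 7 = 16)
T = 25
B(D) = 0 (B(D) = 0*(D + 16) = 0*(16 + D) = 0)
B(T)*(-115 + I(m)) = 0*(-115 + 8) = 0*(-107) = 0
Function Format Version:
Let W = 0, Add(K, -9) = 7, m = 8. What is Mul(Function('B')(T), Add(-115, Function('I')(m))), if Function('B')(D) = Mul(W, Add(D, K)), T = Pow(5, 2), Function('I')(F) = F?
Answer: 0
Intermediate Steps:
K = 16 (K = Add(9, 7) = 16)
T = 25
Function('B')(D) = 0 (Function('B')(D) = Mul(0, Add(D, 16)) = Mul(0, Add(16, D)) = 0)
Mul(Function('B')(T), Add(-115, Function('I')(m))) = Mul(0, Add(-115, 8)) = Mul(0, -107) = 0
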